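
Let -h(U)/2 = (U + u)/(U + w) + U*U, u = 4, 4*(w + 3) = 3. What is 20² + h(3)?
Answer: 1090/3 ≈ 363.33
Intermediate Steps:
w = -9/4 (w = -3 + (¼)*3 = -3 + ¾ = -9/4 ≈ -2.2500)
h(U) = -2*U² - 2*(4 + U)/(-9/4 + U) (h(U) = -2*((U + 4)/(U - 9/4) + U*U) = -2*((4 + U)/(-9/4 + U) + U²) = -2*(U² + (4 + U)/(-9/4 + U)) = -2*U² - 2*(4 + U)/(-9/4 + U))
20² + h(3) = 20² + 2*(-16 - 4*3 - 4*3³ + 9*3²)/(-9 + 4*3) = 400 + 2*(-16 - 12 - 4*27 + 9*9)/(-9 + 12) = 400 + 2*(-16 - 12 - 108 + 81)/3 = 400 + 2*(⅓)*(-55) = 400 - 110/3 = 1090/3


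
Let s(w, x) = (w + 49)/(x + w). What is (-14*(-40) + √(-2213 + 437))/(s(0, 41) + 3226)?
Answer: 4592/26463 + 164*I*√111/132315 ≈ 0.17353 + 0.013059*I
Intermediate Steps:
s(w, x) = (49 + w)/(w + x)
(-14*(-40) + √(-2213 + 437))/(s(0, 41) + 3226) = (-14*(-40) + √(-2213 + 437))/((49 + 0)/(0 + 41) + 3226) = (560 + √(-1776))/(49/41 + 3226) = (560 + 4*I*√111)/((1/41)*49 + 3226) = (560 + 4*I*√111)/(49/41 + 3226) = (560 + 4*I*√111)/(132315/41) = (560 + 4*I*√111)*(41/132315) = 4592/26463 + 164*I*√111/132315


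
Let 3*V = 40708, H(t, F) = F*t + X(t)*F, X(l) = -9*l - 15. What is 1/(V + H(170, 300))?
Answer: -3/1196792 ≈ -2.5067e-6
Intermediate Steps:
X(l) = -15 - 9*l
H(t, F) = F*t + F*(-15 - 9*t) (H(t, F) = F*t + (-15 - 9*t)*F = F*t + F*(-15 - 9*t))
V = 40708/3 (V = (1/3)*40708 = 40708/3 ≈ 13569.)
1/(V + H(170, 300)) = 1/(40708/3 - 1*300*(15 + 8*170)) = 1/(40708/3 - 1*300*(15 + 1360)) = 1/(40708/3 - 1*300*1375) = 1/(40708/3 - 412500) = 1/(-1196792/3) = -3/1196792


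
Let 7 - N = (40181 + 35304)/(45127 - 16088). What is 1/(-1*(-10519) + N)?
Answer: 29039/305589029 ≈ 9.5026e-5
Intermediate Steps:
N = 127788/29039 (N = 7 - (40181 + 35304)/(45127 - 16088) = 7 - 75485/29039 = 127788/29039 ≈ 4.4006)
1/(-1*(-10519) + N) = 1/(-1*(-10519) + 127788/29039) = 1/(10519 + 127788/29039) = 1/(305589029/29039) = 29039/305589029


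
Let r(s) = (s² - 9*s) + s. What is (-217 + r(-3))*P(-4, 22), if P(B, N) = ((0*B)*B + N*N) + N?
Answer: -93104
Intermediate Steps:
r(s) = s² - 8*s
P(B, N) = N + N² (P(B, N) = (0*B + N²) + N = (0 + N²) + N = N² + N = N + N²)
(-217 + r(-3))*P(-4, 22) = (-217 - 3*(-8 - 3))*(22*(1 + 22)) = (-217 - 3*(-11))*(22*23) = (-217 + 33)*506 = -184*506 = -93104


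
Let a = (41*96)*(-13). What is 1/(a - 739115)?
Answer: -1/790283 ≈ -1.2654e-6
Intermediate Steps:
a = -51168 (a = 3936*(-13) = -51168)
1/(a - 739115) = 1/(-51168 - 739115) = 1/(-790283) = -1/790283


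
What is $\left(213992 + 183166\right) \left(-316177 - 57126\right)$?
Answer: $-148260272874$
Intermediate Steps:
$\left(213992 + 183166\right) \left(-316177 - 57126\right) = 397158 \left(-373303\right) = -148260272874$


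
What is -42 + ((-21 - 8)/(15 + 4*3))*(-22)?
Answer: -496/27 ≈ -18.370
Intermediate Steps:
-42 + ((-21 - 8)/(15 + 4*3))*(-22) = -42 - 29/(15 + 12)*(-22) = -42 - 29/27*(-22) = -42 + 638/27 = -496/27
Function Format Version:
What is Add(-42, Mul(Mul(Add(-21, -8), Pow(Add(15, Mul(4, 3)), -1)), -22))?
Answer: Rational(-496, 27) ≈ -18.370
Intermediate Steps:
Add(-42, Mul(Mul(Add(-21, -8), Pow(Add(15, Mul(4, 3)), -1)), -22)) = Add(-42, Mul(Mul(-29, Pow(Add(15, 12), -1)), -22)) = Add(-42, Mul(Mul(-29, Pow(27, -1)), -22)) = Add(-42, Mul(Mul(-29, Rational(1, 27)), -22)) = Add(-42, Mul(Rational(-29, 27), -22)) = Add(-42, Rational(638, 27)) = Rational(-496, 27)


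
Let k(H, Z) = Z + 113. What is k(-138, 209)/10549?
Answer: 46/1507 ≈ 0.030524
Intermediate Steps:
k(H, Z) = 113 + Z
k(-138, 209)/10549 = (113 + 209)/10549 = 322*(1/10549) = 46/1507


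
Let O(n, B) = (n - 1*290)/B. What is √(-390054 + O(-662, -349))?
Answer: I*√47508635006/349 ≈ 624.54*I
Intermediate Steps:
O(n, B) = (-290 + n)/B (O(n, B) = (n - 290)/B = (-290 + n)/B)
√(-390054 + O(-662, -349)) = √(-390054 + (-290 - 662)/(-349)) = √(-390054 - 1/349*(-952)) = √(-390054 + 952/349) = √(-136127894/349) = I*√47508635006/349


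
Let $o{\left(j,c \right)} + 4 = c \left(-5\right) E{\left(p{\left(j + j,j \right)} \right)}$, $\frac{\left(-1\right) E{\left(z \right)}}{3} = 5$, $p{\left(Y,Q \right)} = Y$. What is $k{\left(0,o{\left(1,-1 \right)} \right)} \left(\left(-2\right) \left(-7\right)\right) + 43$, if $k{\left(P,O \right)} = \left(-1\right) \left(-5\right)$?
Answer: $113$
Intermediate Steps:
$E{\left(z \right)} = -15$ ($E{\left(z \right)} = \left(-3\right) 5 = -15$)
$o{\left(j,c \right)} = -4 + 75 c$ ($o{\left(j,c \right)} = -4 + c \left(-5\right) \left(-15\right) = -4 + - 5 c \left(-15\right) = -4 + 75 c$)
$k{\left(P,O \right)} = 5$
$k{\left(0,o{\left(1,-1 \right)} \right)} \left(\left(-2\right) \left(-7\right)\right) + 43 = 5 \left(\left(-2\right) \left(-7\right)\right) + 43 = 5 \cdot 14 + 43 = 70 + 43 = 113$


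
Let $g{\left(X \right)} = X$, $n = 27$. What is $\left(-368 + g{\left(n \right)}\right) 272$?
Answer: $-92752$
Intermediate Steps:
$\left(-368 + g{\left(n \right)}\right) 272 = \left(-368 + 27\right) 272 = \left(-341\right) 272 = -92752$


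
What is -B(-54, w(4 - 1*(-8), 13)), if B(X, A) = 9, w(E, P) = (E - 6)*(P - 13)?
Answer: -9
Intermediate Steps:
w(E, P) = (-13 + P)*(-6 + E) (w(E, P) = (-6 + E)*(-13 + P) = (-13 + P)*(-6 + E))
-B(-54, w(4 - 1*(-8), 13)) = -1*9 = -9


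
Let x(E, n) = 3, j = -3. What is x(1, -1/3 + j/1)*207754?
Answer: 623262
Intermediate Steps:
x(1, -1/3 + j/1)*207754 = 3*207754 = 623262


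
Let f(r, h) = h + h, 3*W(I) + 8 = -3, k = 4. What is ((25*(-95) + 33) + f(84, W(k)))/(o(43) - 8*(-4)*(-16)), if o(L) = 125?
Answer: 7048/1161 ≈ 6.0706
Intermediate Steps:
W(I) = -11/3 (W(I) = -8/3 + (⅓)*(-3) = -8/3 - 1 = -11/3)
f(r, h) = 2*h
((25*(-95) + 33) + f(84, W(k)))/(o(43) - 8*(-4)*(-16)) = ((25*(-95) + 33) + 2*(-11/3))/(125 - 8*(-4)*(-16)) = ((-2375 + 33) - 22/3)/(125 + 32*(-16)) = (-2342 - 22/3)/(125 - 512) = -7048/3/(-387) = -7048/3*(-1/387) = 7048/1161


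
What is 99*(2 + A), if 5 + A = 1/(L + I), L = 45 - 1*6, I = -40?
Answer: -396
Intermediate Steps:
L = 39 (L = 45 - 6 = 39)
A = -6 (A = -5 + 1/(39 - 40) = -5 + 1/(-1) = -5 - 1 = -6)
99*(2 + A) = 99*(2 - 6) = 99*(-4) = -396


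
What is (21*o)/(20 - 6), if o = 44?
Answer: 66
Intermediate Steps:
(21*o)/(20 - 6) = (21*44)/(20 - 6) = 924/14 = 924*(1/14) = 66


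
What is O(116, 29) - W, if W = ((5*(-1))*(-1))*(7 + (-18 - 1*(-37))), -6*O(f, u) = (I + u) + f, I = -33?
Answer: -446/3 ≈ -148.67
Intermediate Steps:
O(f, u) = 11/2 - f/6 - u/6 (O(f, u) = -((-33 + u) + f)/6 = -(-33 + f + u)/6 = 11/2 - f/6 - u/6)
W = 130 (W = (-5*(-1))*(7 + (-18 + 37)) = 5*(7 + 19) = 5*26 = 130)
O(116, 29) - W = (11/2 - ⅙*116 - ⅙*29) - 1*130 = (11/2 - 58/3 - 29/6) - 130 = -56/3 - 130 = -446/3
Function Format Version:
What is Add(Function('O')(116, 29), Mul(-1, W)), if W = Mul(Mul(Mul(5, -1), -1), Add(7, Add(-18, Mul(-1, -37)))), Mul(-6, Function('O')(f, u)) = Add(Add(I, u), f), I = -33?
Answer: Rational(-446, 3) ≈ -148.67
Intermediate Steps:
Function('O')(f, u) = Add(Rational(11, 2), Mul(Rational(-1, 6), f), Mul(Rational(-1, 6), u)) (Function('O')(f, u) = Mul(Rational(-1, 6), Add(Add(-33, u), f)) = Mul(Rational(-1, 6), Add(-33, f, u)) = Add(Rational(11, 2), Mul(Rational(-1, 6), f), Mul(Rational(-1, 6), u)))
W = 130 (W = Mul(Mul(-5, -1), Add(7, Add(-18, 37))) = Mul(5, Add(7, 19)) = Mul(5, 26) = 130)
Add(Function('O')(116, 29), Mul(-1, W)) = Add(Add(Rational(11, 2), Mul(Rational(-1, 6), 116), Mul(Rational(-1, 6), 29)), Mul(-1, 130)) = Add(Add(Rational(11, 2), Rational(-58, 3), Rational(-29, 6)), -130) = Add(Rational(-56, 3), -130) = Rational(-446, 3)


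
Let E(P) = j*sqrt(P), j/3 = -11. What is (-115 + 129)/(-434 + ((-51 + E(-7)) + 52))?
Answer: -3031/97556 + 231*I*sqrt(7)/97556 ≈ -0.031069 + 0.0062648*I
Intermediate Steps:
j = -33 (j = 3*(-11) = -33)
E(P) = -33*sqrt(P)
(-115 + 129)/(-434 + ((-51 + E(-7)) + 52)) = (-115 + 129)/(-434 + ((-51 - 33*I*sqrt(7)) + 52)) = 14/(-434 + ((-51 - 33*I*sqrt(7)) + 52)) = 14/(-434 + (1 - 33*I*sqrt(7))) = 14/(-433 - 33*I*sqrt(7))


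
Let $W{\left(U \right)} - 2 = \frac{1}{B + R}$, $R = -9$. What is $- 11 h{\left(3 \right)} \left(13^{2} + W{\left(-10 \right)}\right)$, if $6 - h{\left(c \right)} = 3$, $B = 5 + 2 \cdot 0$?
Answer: $- \frac{22539}{4} \approx -5634.8$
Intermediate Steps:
$B = 5$ ($B = 5 + 0 = 5$)
$h{\left(c \right)} = 3$ ($h{\left(c \right)} = 6 - 3 = 3$)
$W{\left(U \right)} = \frac{7}{4}$ ($W{\left(U \right)} = 2 + \frac{1}{5 - 9} = 2 + \frac{1}{-4} = 2 - \frac{1}{4} = \frac{7}{4}$)
$- 11 h{\left(3 \right)} \left(13^{2} + W{\left(-10 \right)}\right) = \left(-11\right) 3 \left(13^{2} + \frac{7}{4}\right) = - 33 \left(169 + \frac{7}{4}\right) = \left(-33\right) \frac{683}{4} = - \frac{22539}{4}$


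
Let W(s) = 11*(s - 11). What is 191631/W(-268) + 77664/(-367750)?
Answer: -1071373501/17100375 ≈ -62.652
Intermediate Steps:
W(s) = -121 + 11*s (W(s) = 11*(-11 + s) = -121 + 11*s)
191631/W(-268) + 77664/(-367750) = 191631/(-121 + 11*(-268)) + 77664/(-367750) = 191631/(-121 - 2948) + 77664*(-1/367750) = 191631/(-3069) - 38832/183875 = 191631*(-1/3069) - 38832/183875 = -5807/93 - 38832/183875 = -1071373501/17100375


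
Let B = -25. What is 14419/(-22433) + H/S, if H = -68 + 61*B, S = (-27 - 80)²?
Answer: -200818900/256835417 ≈ -0.78190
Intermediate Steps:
S = 11449 (S = (-107)² = 11449)
H = -1593 (H = -68 + 61*(-25) = -68 - 1525 = -1593)
14419/(-22433) + H/S = 14419/(-22433) - 1593/11449 = 14419*(-1/22433) - 1593*1/11449 = -14419/22433 - 1593/11449 = -200818900/256835417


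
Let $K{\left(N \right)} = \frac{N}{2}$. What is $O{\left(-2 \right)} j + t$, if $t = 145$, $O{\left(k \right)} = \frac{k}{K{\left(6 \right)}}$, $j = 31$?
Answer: $\frac{373}{3} \approx 124.33$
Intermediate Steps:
$K{\left(N \right)} = \frac{N}{2}$ ($K{\left(N \right)} = N \frac{1}{2} = \frac{N}{2}$)
$O{\left(k \right)} = \frac{k}{3}$ ($O{\left(k \right)} = \frac{k}{\frac{1}{2} \cdot 6} = \frac{k}{3}$)
$O{\left(-2 \right)} j + t = \frac{1}{3} \left(-2\right) 31 + 145 = \left(- \frac{2}{3}\right) 31 + 145 = - \frac{62}{3} + 145 = \frac{373}{3}$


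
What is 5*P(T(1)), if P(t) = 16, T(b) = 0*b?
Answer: 80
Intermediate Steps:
T(b) = 0
5*P(T(1)) = 5*16 = 80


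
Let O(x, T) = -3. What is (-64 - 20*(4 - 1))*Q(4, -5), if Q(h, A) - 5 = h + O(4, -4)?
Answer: -744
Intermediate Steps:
Q(h, A) = 2 + h (Q(h, A) = 5 + (h - 3) = 5 + (-3 + h) = 2 + h)
(-64 - 20*(4 - 1))*Q(4, -5) = (-64 - 20*(4 - 1))*(2 + 4) = (-64 - 20*3)*6 = (-64 - 5*12)*6 = (-64 - 60)*6 = -124*6 = -744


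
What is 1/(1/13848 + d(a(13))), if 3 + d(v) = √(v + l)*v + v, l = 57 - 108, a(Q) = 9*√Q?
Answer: 13848/(-41543 + 124632*√13 + 124632*I*√39*√(17 - 3*√13)) ≈ 0.0014436 - 0.0068509*I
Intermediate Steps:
l = -51
d(v) = -3 + v + v*√(-51 + v) (d(v) = -3 + (√(v - 51)*v + v) = -3 + (√(-51 + v)*v + v) = -3 + (v*√(-51 + v) + v) = -3 + (v + v*√(-51 + v)) = -3 + v + v*√(-51 + v))
1/(1/13848 + d(a(13))) = 1/(1/13848 + (-3 + 9*√13 + (9*√13)*√(-51 + 9*√13))) = 1/(1/13848 + (-3 + 9*√13 + 9*√13*√(-51 + 9*√13))) = 1/(-41543/13848 + 9*√13 + 9*√13*√(-51 + 9*√13))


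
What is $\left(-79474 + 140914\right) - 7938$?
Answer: $53502$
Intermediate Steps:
$\left(-79474 + 140914\right) - 7938 = 61440 - 7938 = 53502$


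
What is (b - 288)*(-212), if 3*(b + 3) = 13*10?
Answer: 157516/3 ≈ 52505.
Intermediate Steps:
b = 121/3 (b = -3 + (13*10)/3 = -3 + (⅓)*130 = -3 + 130/3 = 121/3 ≈ 40.333)
(b - 288)*(-212) = (121/3 - 288)*(-212) = -743/3*(-212) = 157516/3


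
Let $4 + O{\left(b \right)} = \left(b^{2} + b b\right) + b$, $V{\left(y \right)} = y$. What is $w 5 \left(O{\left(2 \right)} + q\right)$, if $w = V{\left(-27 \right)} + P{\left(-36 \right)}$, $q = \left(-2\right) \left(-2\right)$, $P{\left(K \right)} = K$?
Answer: $-3150$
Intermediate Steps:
$O{\left(b \right)} = -4 + b + 2 b^{2}$ ($O{\left(b \right)} = -4 + \left(\left(b^{2} + b b\right) + b\right) = -4 + \left(\left(b^{2} + b^{2}\right) + b\right) = -4 + \left(2 b^{2} + b\right) = -4 + \left(b + 2 b^{2}\right) = -4 + b + 2 b^{2}$)
$q = 4$
$w = -63$ ($w = -27 - 36 = -63$)
$w 5 \left(O{\left(2 \right)} + q\right) = - 63 \cdot 5 \left(\left(-4 + 2 + 2 \cdot 2^{2}\right) + 4\right) = - 63 \cdot 5 \left(\left(-4 + 2 + 2 \cdot 4\right) + 4\right) = - 63 \cdot 5 \left(\left(-4 + 2 + 8\right) + 4\right) = - 63 \cdot 5 \left(6 + 4\right) = - 63 \cdot 5 \cdot 10 = \left(-63\right) 50 = -3150$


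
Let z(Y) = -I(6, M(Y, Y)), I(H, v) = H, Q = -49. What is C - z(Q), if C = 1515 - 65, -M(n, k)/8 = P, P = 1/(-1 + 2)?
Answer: 1456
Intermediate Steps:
P = 1 (P = 1/1 = 1)
M(n, k) = -8 (M(n, k) = -8*1 = -8)
z(Y) = -6 (z(Y) = -1*6 = -6)
C = 1450
C - z(Q) = 1450 - 1*(-6) = 1450 + 6 = 1456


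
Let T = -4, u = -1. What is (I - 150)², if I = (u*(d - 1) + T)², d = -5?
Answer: 21316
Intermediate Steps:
I = 4 (I = (-(-5 - 1) - 4)² = (-1*(-6) - 4)² = (6 - 4)² = 2² = 4)
(I - 150)² = (4 - 150)² = (-146)² = 21316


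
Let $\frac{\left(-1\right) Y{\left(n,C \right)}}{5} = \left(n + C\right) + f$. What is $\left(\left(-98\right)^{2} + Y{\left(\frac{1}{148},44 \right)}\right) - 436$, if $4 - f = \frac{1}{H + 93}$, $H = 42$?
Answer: $\frac{35676301}{3996} \approx 8928.0$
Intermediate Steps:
$f = \frac{539}{135}$ ($f = 4 - \frac{1}{42 + 93} = 4 - \frac{1}{135} = \frac{539}{135} \approx 3.9926$)
$Y{\left(n,C \right)} = - \frac{539}{27} - 5 C - 5 n$ ($Y{\left(n,C \right)} = - 5 \left(\left(n + C\right) + \frac{539}{135}\right) = - 5 \left(\left(C + n\right) + \frac{539}{135}\right) = - 5 \left(\frac{539}{135} + C + n\right) = - \frac{539}{27} - 5 C - 5 n$)
$\left(\left(-98\right)^{2} + Y{\left(\frac{1}{148},44 \right)}\right) - 436 = \left(\left(-98\right)^{2} - \left(\frac{6479}{27} + \frac{5}{148}\right)\right) - 436 = \left(9604 - \frac{959027}{3996}\right) - 436 = \frac{37418557}{3996} - 436 = \frac{35676301}{3996}$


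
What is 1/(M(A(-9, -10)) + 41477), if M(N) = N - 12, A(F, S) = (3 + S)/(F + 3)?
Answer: 6/248797 ≈ 2.4116e-5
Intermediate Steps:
A(F, S) = (3 + S)/(3 + F)
M(N) = -12 + N
1/(M(A(-9, -10)) + 41477) = 1/((-12 + (3 - 10)/(3 - 9)) + 41477) = 1/((-12 - 7/(-6)) + 41477) = 1/((-12 - ⅙*(-7)) + 41477) = 1/((-12 + 7/6) + 41477) = 1/(-65/6 + 41477) = 1/(248797/6) = 6/248797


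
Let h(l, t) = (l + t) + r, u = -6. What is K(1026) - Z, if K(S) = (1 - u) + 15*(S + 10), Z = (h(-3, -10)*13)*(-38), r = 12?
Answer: 15053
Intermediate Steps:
h(l, t) = 12 + l + t (h(l, t) = (l + t) + 12 = 12 + l + t)
Z = 494 (Z = ((12 - 3 - 10)*13)*(-38) = -1*13*(-38) = -13*(-38) = 494)
K(S) = 157 + 15*S (K(S) = (1 - 1*(-6)) + 15*(S + 10) = (1 + 6) + 15*(10 + S) = 7 + (150 + 15*S) = 157 + 15*S)
K(1026) - Z = (157 + 15*1026) - 1*494 = (157 + 15390) - 494 = 15547 - 494 = 15053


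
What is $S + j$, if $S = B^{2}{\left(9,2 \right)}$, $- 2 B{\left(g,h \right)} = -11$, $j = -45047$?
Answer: $- \frac{180067}{4} \approx -45017.0$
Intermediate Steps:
$B{\left(g,h \right)} = \frac{11}{2}$ ($B{\left(g,h \right)} = \left(- \frac{1}{2}\right) \left(-11\right) = \frac{11}{2}$)
$S = \frac{121}{4}$ ($S = \left(\frac{11}{2}\right)^{2} = \frac{121}{4} \approx 30.25$)
$S + j = \frac{121}{4} - 45047 = - \frac{180067}{4}$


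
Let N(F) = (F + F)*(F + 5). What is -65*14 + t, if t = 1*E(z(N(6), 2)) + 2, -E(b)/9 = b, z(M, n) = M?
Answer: -2096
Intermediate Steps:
N(F) = 2*F*(5 + F) (N(F) = (2*F)*(5 + F) = 2*F*(5 + F))
E(b) = -9*b
t = -1186 (t = 1*(-18*6*(5 + 6)) + 2 = 1*(-18*6*11) + 2 = 1*(-9*132) + 2 = 1*(-1188) + 2 = -1188 + 2 = -1186)
-65*14 + t = -65*14 - 1186 = -910 - 1186 = -2096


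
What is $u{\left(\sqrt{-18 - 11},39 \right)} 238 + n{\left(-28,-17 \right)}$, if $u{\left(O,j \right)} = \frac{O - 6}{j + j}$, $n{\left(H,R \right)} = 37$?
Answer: $\frac{243}{13} + \frac{119 i \sqrt{29}}{39} \approx 18.692 + 16.432 i$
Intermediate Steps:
$u{\left(O,j \right)} = \frac{-6 + O}{2 j}$
$u{\left(\sqrt{-18 - 11},39 \right)} 238 + n{\left(-28,-17 \right)} = \frac{-6 + \sqrt{-18 - 11}}{2 \cdot 39} \cdot 238 + 37 = \frac{1}{2} \cdot \frac{1}{39} \left(-6 + \sqrt{-29}\right) 238 + 37 = \frac{1}{2} \cdot \frac{1}{39} \left(-6 + i \sqrt{29}\right) 238 + 37 = \left(- \frac{1}{13} + \frac{i \sqrt{29}}{78}\right) 238 + 37 = \left(- \frac{238}{13} + \frac{119 i \sqrt{29}}{39}\right) + 37 = \frac{243}{13} + \frac{119 i \sqrt{29}}{39}$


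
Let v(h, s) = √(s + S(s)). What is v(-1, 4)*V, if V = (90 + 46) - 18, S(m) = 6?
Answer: 118*√10 ≈ 373.15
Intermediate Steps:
v(h, s) = √(6 + s) (v(h, s) = √(s + 6) = √(6 + s))
V = 118 (V = 136 - 18 = 118)
v(-1, 4)*V = √(6 + 4)*118 = √10*118 = 118*√10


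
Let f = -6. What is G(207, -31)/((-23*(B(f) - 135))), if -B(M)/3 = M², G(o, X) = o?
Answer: 1/27 ≈ 0.037037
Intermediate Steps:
B(M) = -3*M²
G(207, -31)/((-23*(B(f) - 135))) = 207/((-23*(-3*(-6)² - 135))) = 207/((-23*(-3*36 - 135))) = 207/((-23*(-108 - 135))) = 207/((-23*(-243))) = 207/5589 = 207*(1/5589) = 1/27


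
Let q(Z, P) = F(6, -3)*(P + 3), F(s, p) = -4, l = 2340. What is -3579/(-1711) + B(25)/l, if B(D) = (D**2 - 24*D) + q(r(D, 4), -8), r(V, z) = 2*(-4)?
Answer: 187819/88972 ≈ 2.1110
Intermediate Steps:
r(V, z) = -8
q(Z, P) = -12 - 4*P (q(Z, P) = -4*(P + 3) = -4*(3 + P) = -12 - 4*P)
B(D) = 20 + D**2 - 24*D (B(D) = (D**2 - 24*D) + (-12 - 4*(-8)) = (D**2 - 24*D) + (-12 + 32) = (D**2 - 24*D) + 20 = 20 + D**2 - 24*D)
-3579/(-1711) + B(25)/l = -3579/(-1711) + (20 + 25**2 - 24*25)/2340 = -3579*(-1/1711) + (20 + 625 - 600)*(1/2340) = 3579/1711 + 45*(1/2340) = 3579/1711 + 1/52 = 187819/88972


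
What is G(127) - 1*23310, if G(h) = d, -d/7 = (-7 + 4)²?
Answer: -23373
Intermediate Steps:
d = -63 (d = -7*(-7 + 4)² = -7*(-3)² = -7*9 = -63)
G(h) = -63
G(127) - 1*23310 = -63 - 1*23310 = -63 - 23310 = -23373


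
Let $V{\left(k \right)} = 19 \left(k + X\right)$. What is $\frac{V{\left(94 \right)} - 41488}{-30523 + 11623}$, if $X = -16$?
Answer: $\frac{20003}{9450} \approx 2.1167$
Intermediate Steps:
$V{\left(k \right)} = -304 + 19 k$ ($V{\left(k \right)} = 19 \left(k - 16\right) = 19 \left(-16 + k\right) = -304 + 19 k$)
$\frac{V{\left(94 \right)} - 41488}{-30523 + 11623} = \frac{\left(-304 + 19 \cdot 94\right) - 41488}{-30523 + 11623} = \frac{\left(-304 + 1786\right) - 41488}{-18900} = \left(1482 - 41488\right) \left(- \frac{1}{18900}\right) = \left(-40006\right) \left(- \frac{1}{18900}\right) = \frac{20003}{9450}$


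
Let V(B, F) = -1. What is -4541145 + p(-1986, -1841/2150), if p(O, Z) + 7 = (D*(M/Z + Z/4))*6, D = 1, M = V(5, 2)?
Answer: -35949076275443/7916300 ≈ -4.5411e+6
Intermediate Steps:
M = -1
p(O, Z) = -7 - 6/Z + 3*Z/2 (p(O, Z) = -7 + (1*(-1/Z + Z/4))*6 = -7 + (-1/Z + Z/4)*6 = -7 + (-6/Z + 3*Z/2) = -7 - 6/Z + 3*Z/2)
-4541145 + p(-1986, -1841/2150) = -4541145 + (-7 - 6/((-1841/2150)) + 3*(-1841/2150)/2) = -4541145 + (-7 - 6/((-1841*1/2150)) + 3*(-1841*1/2150)/2) = -4541145 + (-7 - 6/(-1841/2150) + (3/2)*(-1841/2150)) = -4541145 + (-7 - 6*(-2150/1841) - 5523/4300) = -4541145 + (-7 + 12900/1841 - 5523/4300) = -4541145 - 10111943/7916300 = -35949076275443/7916300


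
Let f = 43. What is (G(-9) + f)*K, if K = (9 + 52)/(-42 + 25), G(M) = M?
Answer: -122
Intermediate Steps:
K = -61/17 (K = 61/(-17) = 61*(-1/17) = -61/17 ≈ -3.5882)
(G(-9) + f)*K = (-9 + 43)*(-61/17) = 34*(-61/17) = -122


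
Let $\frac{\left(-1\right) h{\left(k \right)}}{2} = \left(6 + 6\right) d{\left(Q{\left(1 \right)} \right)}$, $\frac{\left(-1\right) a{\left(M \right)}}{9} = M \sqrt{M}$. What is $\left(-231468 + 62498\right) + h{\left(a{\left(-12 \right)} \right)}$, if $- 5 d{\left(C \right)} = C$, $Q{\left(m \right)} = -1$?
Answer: $- \frac{844874}{5} \approx -1.6897 \cdot 10^{5}$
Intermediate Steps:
$d{\left(C \right)} = - \frac{C}{5}$
$a{\left(M \right)} = - 9 M^{\frac{3}{2}}$ ($a{\left(M \right)} = - 9 M \sqrt{M} = - 9 M^{\frac{3}{2}}$)
$h{\left(k \right)} = - \frac{24}{5}$ ($h{\left(k \right)} = - 2 \left(6 + 6\right) \left(\left(- \frac{1}{5}\right) \left(-1\right)\right) = - 2 \cdot 12 \cdot \frac{1}{5} = \left(-2\right) \frac{12}{5} = - \frac{24}{5}$)
$\left(-231468 + 62498\right) + h{\left(a{\left(-12 \right)} \right)} = \left(-231468 + 62498\right) - \frac{24}{5} = -168970 - \frac{24}{5} = - \frac{844874}{5}$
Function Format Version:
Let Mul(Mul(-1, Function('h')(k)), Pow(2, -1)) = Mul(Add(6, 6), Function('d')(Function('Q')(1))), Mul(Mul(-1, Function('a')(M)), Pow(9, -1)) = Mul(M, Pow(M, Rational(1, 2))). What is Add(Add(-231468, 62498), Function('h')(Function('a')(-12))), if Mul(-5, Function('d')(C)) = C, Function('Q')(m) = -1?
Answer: Rational(-844874, 5) ≈ -1.6897e+5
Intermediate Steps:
Function('d')(C) = Mul(Rational(-1, 5), C)
Function('a')(M) = Mul(-9, Pow(M, Rational(3, 2))) (Function('a')(M) = Mul(-9, Mul(M, Pow(M, Rational(1, 2)))) = Mul(-9, Pow(M, Rational(3, 2))))
Function('h')(k) = Rational(-24, 5) (Function('h')(k) = Mul(-2, Mul(Add(6, 6), Mul(Rational(-1, 5), -1))) = Mul(-2, Mul(12, Rational(1, 5))) = Mul(-2, Rational(12, 5)) = Rational(-24, 5))
Add(Add(-231468, 62498), Function('h')(Function('a')(-12))) = Add(Add(-231468, 62498), Rational(-24, 5)) = Add(-168970, Rational(-24, 5)) = Rational(-844874, 5)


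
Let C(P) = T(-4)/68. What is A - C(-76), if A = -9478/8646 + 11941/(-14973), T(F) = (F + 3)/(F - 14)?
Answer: -16677798671/8803045944 ≈ -1.8945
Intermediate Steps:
T(F) = (3 + F)/(-14 + F)
C(P) = 1/1224 (C(P) = ((3 - 4)/(-14 - 4))/68 = (-1/(-18))*(1/68) = -1/18*(-1)*(1/68) = (1/18)*(1/68) = 1/1224)
A = -40859330/21576093 (A = -9478*1/8646 + 11941*(-1/14973) = -4739/4323 - 11941/14973 = -40859330/21576093 ≈ -1.8937)
A - C(-76) = -40859330/21576093 - 1*1/1224 = -40859330/21576093 - 1/1224 = -16677798671/8803045944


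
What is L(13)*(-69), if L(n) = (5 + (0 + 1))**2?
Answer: -2484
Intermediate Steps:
L(n) = 36 (L(n) = (5 + 1)**2 = 6**2 = 36)
L(13)*(-69) = 36*(-69) = -2484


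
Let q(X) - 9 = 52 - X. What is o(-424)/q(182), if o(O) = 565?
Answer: -565/121 ≈ -4.6694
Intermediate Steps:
q(X) = 61 - X (q(X) = 9 + (52 - X) = 61 - X)
o(-424)/q(182) = 565/(61 - 1*182) = 565/(61 - 182) = 565/(-121) = 565*(-1/121) = -565/121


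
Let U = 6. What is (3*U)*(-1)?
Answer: -18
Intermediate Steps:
(3*U)*(-1) = (3*6)*(-1) = 18*(-1) = -18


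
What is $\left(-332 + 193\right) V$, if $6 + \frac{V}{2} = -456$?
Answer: $128436$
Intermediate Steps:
$V = -924$ ($V = -12 + 2 \left(-456\right) = -12 - 912 = -924$)
$\left(-332 + 193\right) V = \left(-332 + 193\right) \left(-924\right) = \left(-139\right) \left(-924\right) = 128436$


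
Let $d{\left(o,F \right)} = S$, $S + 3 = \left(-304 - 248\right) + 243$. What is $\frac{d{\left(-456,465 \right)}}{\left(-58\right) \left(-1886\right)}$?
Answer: $- \frac{78}{27347} \approx -0.0028522$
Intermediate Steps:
$S = -312$ ($S = -3 + \left(\left(-304 - 248\right) + 243\right) = -3 + \left(-552 + 243\right) = -3 - 309 = -312$)
$d{\left(o,F \right)} = -312$
$\frac{d{\left(-456,465 \right)}}{\left(-58\right) \left(-1886\right)} = - \frac{312}{\left(-58\right) \left(-1886\right)} = - \frac{312}{109388} = \left(-312\right) \frac{1}{109388} = - \frac{78}{27347}$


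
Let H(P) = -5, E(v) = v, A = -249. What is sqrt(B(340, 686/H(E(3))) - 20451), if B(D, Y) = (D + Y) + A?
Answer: I*sqrt(512430)/5 ≈ 143.17*I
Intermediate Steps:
B(D, Y) = -249 + D + Y (B(D, Y) = (D + Y) - 249 = -249 + D + Y)
sqrt(B(340, 686/H(E(3))) - 20451) = sqrt((-249 + 340 + 686/(-5)) - 20451) = sqrt((-249 + 340 + 686*(-1/5)) - 20451) = sqrt((-249 + 340 - 686/5) - 20451) = sqrt(-231/5 - 20451) = sqrt(-102486/5) = I*sqrt(512430)/5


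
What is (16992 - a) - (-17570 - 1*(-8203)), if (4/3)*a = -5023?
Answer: 120505/4 ≈ 30126.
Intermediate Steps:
a = -15069/4 (a = (¾)*(-5023) = -15069/4 ≈ -3767.3)
(16992 - a) - (-17570 - 1*(-8203)) = (16992 - 1*(-15069/4)) - (-17570 - 1*(-8203)) = (16992 + 15069/4) - (-17570 + 8203) = 83037/4 - 1*(-9367) = 83037/4 + 9367 = 120505/4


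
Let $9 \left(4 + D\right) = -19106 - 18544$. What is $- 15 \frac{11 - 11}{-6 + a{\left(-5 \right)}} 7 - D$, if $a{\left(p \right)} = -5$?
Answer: $\frac{12562}{3} \approx 4187.3$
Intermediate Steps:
$D = - \frac{12562}{3}$ ($D = -4 + \frac{-19106 - 18544}{9} = -4 + \frac{1}{9} \left(-37650\right) = -4 - \frac{12550}{3} = - \frac{12562}{3} \approx -4187.3$)
$- 15 \frac{11 - 11}{-6 + a{\left(-5 \right)}} 7 - D = - 15 \frac{11 - 11}{-6 - 5} \cdot 7 - - \frac{12562}{3} = - 15 \frac{0}{-11} \cdot 7 + \frac{12562}{3} = - 15 \cdot 0 \left(- \frac{1}{11}\right) 7 + \frac{12562}{3} = \left(-15\right) 0 \cdot 7 + \frac{12562}{3} = 0 \cdot 7 + \frac{12562}{3} = 0 + \frac{12562}{3} = \frac{12562}{3}$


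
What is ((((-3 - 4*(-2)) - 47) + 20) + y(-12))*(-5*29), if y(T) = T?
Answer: 4930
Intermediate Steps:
((((-3 - 4*(-2)) - 47) + 20) + y(-12))*(-5*29) = ((((-3 - 4*(-2)) - 47) + 20) - 12)*(-5*29) = ((((-3 + 8) - 47) + 20) - 12)*(-145) = (((5 - 47) + 20) - 12)*(-145) = ((-42 + 20) - 12)*(-145) = (-22 - 12)*(-145) = -34*(-145) = 4930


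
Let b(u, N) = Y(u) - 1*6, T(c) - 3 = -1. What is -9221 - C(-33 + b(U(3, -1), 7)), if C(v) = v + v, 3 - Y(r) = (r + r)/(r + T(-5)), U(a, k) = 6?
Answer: -9146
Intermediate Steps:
T(c) = 2 (T(c) = 3 - 1 = 2)
Y(r) = 3 - 2*r/(2 + r) (Y(r) = 3 - (r + r)/(r + 2) = 3 - 2*r/(2 + r))
b(u, N) = -6 + (6 + u)/(2 + u) (b(u, N) = (6 + u)/(2 + u) - 1*6 = (6 + u)/(2 + u) - 6 = -6 + (6 + u)/(2 + u))
C(v) = 2*v
-9221 - C(-33 + b(U(3, -1), 7)) = -9221 - 2*(-33 + (-6 - 5*6)/(2 + 6)) = -9221 - 2*(-33 + (-6 - 30)/8) = -9221 - 2*(-33 + (⅛)*(-36)) = -9221 - 2*(-33 - 9/2) = -9221 - 2*(-75)/2 = -9221 - 1*(-75) = -9221 + 75 = -9146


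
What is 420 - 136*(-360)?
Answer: 49380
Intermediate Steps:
420 - 136*(-360) = 420 + 48960 = 49380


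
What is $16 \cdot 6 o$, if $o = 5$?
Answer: $480$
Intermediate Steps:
$16 \cdot 6 o = 16 \cdot 6 \cdot 5 = 96 \cdot 5 = 480$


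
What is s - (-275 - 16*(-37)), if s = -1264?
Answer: -1581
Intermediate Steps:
s - (-275 - 16*(-37)) = -1264 - (-275 - 16*(-37)) = -1264 - (-275 - 1*(-592)) = -1264 - (-275 + 592) = -1264 - 1*317 = -1264 - 317 = -1581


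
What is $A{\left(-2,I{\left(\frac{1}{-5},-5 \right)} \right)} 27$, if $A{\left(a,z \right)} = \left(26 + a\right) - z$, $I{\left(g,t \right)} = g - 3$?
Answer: $\frac{3672}{5} \approx 734.4$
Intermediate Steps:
$I{\left(g,t \right)} = -3 + g$ ($I{\left(g,t \right)} = g - 3 = -3 + g$)
$A{\left(a,z \right)} = 26 + a - z$
$A{\left(-2,I{\left(\frac{1}{-5},-5 \right)} \right)} 27 = \left(26 - 2 - \left(-3 + \frac{1}{-5}\right)\right) 27 = \left(26 - 2 - \left(-3 - \frac{1}{5}\right)\right) 27 = \left(26 - 2 - - \frac{16}{5}\right) 27 = \left(26 - 2 + \frac{16}{5}\right) 27 = \frac{136}{5} \cdot 27 = \frac{3672}{5}$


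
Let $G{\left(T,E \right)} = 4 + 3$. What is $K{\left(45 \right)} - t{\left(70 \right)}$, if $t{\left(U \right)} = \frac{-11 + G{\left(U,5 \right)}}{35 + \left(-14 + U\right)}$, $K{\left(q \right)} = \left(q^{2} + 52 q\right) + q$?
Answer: $\frac{401314}{91} \approx 4410.0$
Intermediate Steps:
$G{\left(T,E \right)} = 7$
$K{\left(q \right)} = q^{2} + 53 q$
$t{\left(U \right)} = - \frac{4}{21 + U}$ ($t{\left(U \right)} = \frac{-11 + 7}{35 + \left(-14 + U\right)} = - \frac{4}{21 + U}$)
$K{\left(45 \right)} - t{\left(70 \right)} = 45 \left(53 + 45\right) - - \frac{4}{21 + 70} = 45 \cdot 98 - - \frac{4}{91} = 4410 - \left(-4\right) \frac{1}{91} = 4410 - - \frac{4}{91} = 4410 + \frac{4}{91} = \frac{401314}{91}$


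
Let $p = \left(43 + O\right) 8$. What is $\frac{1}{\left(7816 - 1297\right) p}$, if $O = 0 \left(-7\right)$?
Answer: $\frac{1}{2242536} \approx 4.4592 \cdot 10^{-7}$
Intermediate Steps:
$O = 0$
$p = 344$ ($p = \left(43 + 0\right) 8 = 43 \cdot 8 = 344$)
$\frac{1}{\left(7816 - 1297\right) p} = \frac{1}{\left(7816 - 1297\right) 344} = \frac{1}{6519} \cdot \frac{1}{344} = \frac{1}{2242536}$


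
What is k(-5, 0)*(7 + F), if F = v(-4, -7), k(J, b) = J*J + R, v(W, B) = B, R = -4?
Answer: 0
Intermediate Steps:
k(J, b) = -4 + J**2 (k(J, b) = J*J - 4 = J**2 - 4 = -4 + J**2)
F = -7
k(-5, 0)*(7 + F) = (-4 + (-5)**2)*(7 - 7) = (-4 + 25)*0 = 21*0 = 0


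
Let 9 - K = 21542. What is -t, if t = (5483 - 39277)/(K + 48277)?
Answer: 16897/13372 ≈ 1.2636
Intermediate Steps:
K = -21533 (K = 9 - 1*21542 = 9 - 21542 = -21533)
t = -16897/13372 (t = (5483 - 39277)/(-21533 + 48277) = -33794/26744 = -33794*1/26744 = -16897/13372 ≈ -1.2636)
-t = -1*(-16897/13372) = 16897/13372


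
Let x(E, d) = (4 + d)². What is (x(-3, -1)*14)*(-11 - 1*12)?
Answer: -2898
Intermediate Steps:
(x(-3, -1)*14)*(-11 - 1*12) = ((4 - 1)²*14)*(-11 - 1*12) = (3²*14)*(-11 - 12) = (9*14)*(-23) = 126*(-23) = -2898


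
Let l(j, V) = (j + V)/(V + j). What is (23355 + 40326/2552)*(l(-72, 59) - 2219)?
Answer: -3006513417/58 ≈ -5.1836e+7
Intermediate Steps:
l(j, V) = 1 (l(j, V) = (V + j)/(V + j) = 1)
(23355 + 40326/2552)*(l(-72, 59) - 2219) = (23355 + 40326/2552)*(1 - 2219) = (23355 + 40326*(1/2552))*(-2218) = (23355 + 1833/116)*(-2218) = (2711013/116)*(-2218) = -3006513417/58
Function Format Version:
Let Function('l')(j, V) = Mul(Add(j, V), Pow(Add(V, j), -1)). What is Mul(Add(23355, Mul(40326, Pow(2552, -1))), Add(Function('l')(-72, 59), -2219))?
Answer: Rational(-3006513417, 58) ≈ -5.1836e+7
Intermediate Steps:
Function('l')(j, V) = 1 (Function('l')(j, V) = Mul(Add(V, j), Pow(Add(V, j), -1)) = 1)
Mul(Add(23355, Mul(40326, Pow(2552, -1))), Add(Function('l')(-72, 59), -2219)) = Mul(Add(23355, Mul(40326, Pow(2552, -1))), Add(1, -2219)) = Mul(Add(23355, Mul(40326, Rational(1, 2552))), -2218) = Mul(Add(23355, Rational(1833, 116)), -2218) = Mul(Rational(2711013, 116), -2218) = Rational(-3006513417, 58)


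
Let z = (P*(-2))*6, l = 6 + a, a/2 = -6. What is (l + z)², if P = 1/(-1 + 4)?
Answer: 100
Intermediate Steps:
a = -12 (a = 2*(-6) = -12)
P = ⅓ (P = 1/3 = ⅓ ≈ 0.33333)
l = -6 (l = 6 - 12 = -6)
z = -4 (z = ((⅓)*(-2))*6 = -⅔*6 = -4)
(l + z)² = (-6 - 4)² = (-10)² = 100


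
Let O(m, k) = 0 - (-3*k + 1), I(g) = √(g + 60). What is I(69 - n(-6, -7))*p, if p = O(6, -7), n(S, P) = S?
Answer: -66*√15 ≈ -255.62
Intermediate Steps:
I(g) = √(60 + g)
O(m, k) = -1 + 3*k (O(m, k) = 0 - (1 - 3*k) = 0 + (-1 + 3*k) = -1 + 3*k)
p = -22 (p = -1 + 3*(-7) = -1 - 21 = -22)
I(69 - n(-6, -7))*p = √(60 + (69 - 1*(-6)))*(-22) = √(60 + (69 + 6))*(-22) = √(60 + 75)*(-22) = √135*(-22) = (3*√15)*(-22) = -66*√15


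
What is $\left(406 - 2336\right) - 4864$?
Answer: $-6794$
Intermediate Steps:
$\left(406 - 2336\right) - 4864 = -1930 - 4864 = -6794$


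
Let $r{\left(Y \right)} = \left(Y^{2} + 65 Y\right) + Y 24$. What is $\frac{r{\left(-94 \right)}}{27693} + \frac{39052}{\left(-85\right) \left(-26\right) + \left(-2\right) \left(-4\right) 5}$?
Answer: $\frac{60140252}{3461625} \approx 17.373$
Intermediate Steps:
$r{\left(Y \right)} = Y^{2} + 89 Y$ ($r{\left(Y \right)} = \left(Y^{2} + 65 Y\right) + 24 Y = Y^{2} + 89 Y$)
$\frac{r{\left(-94 \right)}}{27693} + \frac{39052}{\left(-85\right) \left(-26\right) + \left(-2\right) \left(-4\right) 5} = \frac{\left(-94\right) \left(89 - 94\right)}{27693} + \frac{39052}{\left(-85\right) \left(-26\right) + \left(-2\right) \left(-4\right) 5} = \left(-94\right) \left(-5\right) \frac{1}{27693} + \frac{39052}{2210 + 8 \cdot 5} = 470 \cdot \frac{1}{27693} + \frac{39052}{2210 + 40} = \frac{470}{27693} + \frac{39052}{2250} = \frac{470}{27693} + 39052 \cdot \frac{1}{2250} = \frac{470}{27693} + \frac{19526}{1125} = \frac{60140252}{3461625}$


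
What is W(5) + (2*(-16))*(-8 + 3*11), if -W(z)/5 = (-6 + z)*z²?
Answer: -675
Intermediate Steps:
W(z) = -5*z²*(-6 + z) (W(z) = -5*(-6 + z)*z² = -5*z²*(-6 + z))
W(5) + (2*(-16))*(-8 + 3*11) = 5*5²*(6 - 1*5) + (2*(-16))*(-8 + 3*11) = 5*25*(6 - 5) - 32*(-8 + 33) = 5*25*1 - 32*25 = 125 - 800 = -675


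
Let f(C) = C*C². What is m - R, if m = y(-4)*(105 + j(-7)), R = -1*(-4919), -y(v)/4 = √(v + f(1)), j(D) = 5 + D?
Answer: -4919 - 412*I*√3 ≈ -4919.0 - 713.6*I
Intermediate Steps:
f(C) = C³
y(v) = -4*√(1 + v) (y(v) = -4*√(v + 1³) = -4*√(v + 1) = -4*√(1 + v))
R = 4919
m = -412*I*√3 (m = (-4*√(1 - 4))*(105 + (5 - 7)) = (-4*I*√3)*(105 - 2) = -4*I*√3*103 = -412*I*√3 ≈ -713.6*I)
m - R = -412*I*√3 - 1*4919 = -412*I*√3 - 4919 = -4919 - 412*I*√3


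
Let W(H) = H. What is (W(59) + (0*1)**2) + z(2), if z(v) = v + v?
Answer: 63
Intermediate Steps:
z(v) = 2*v
(W(59) + (0*1)**2) + z(2) = (59 + (0*1)**2) + 2*2 = (59 + 0**2) + 4 = (59 + 0) + 4 = 59 + 4 = 63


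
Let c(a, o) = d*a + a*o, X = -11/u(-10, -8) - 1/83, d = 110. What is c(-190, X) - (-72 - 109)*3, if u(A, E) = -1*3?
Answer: -5241793/249 ≈ -21051.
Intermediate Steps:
u(A, E) = -3
X = 910/249 (X = -11/(-3) - 1/83 = -11*(-⅓) - 1*1/83 = 11/3 - 1/83 = 910/249 ≈ 3.6546)
c(a, o) = 110*a + a*o
c(-190, X) - (-72 - 109)*3 = -190*(110 + 910/249) - (-72 - 109)*3 = -190*28300/249 - (-181)*3 = -5377000/249 - 1*(-543) = -5377000/249 + 543 = -5241793/249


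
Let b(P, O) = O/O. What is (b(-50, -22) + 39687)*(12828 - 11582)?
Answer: 49451248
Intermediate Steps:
b(P, O) = 1
(b(-50, -22) + 39687)*(12828 - 11582) = (1 + 39687)*(12828 - 11582) = 39688*1246 = 49451248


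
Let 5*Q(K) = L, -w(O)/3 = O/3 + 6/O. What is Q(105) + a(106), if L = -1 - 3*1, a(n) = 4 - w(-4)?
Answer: -53/10 ≈ -5.3000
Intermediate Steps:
w(O) = -O - 18/O (w(O) = -3*(O/3 + 6/O) = -3*(6/O + O/3) = -O - 18/O)
a(n) = -9/2 (a(n) = 4 - (-1*(-4) - 18/(-4)) = 4 - (4 - 18*(-¼)) = 4 - (4 + 9/2) = 4 - 1*17/2 = 4 - 17/2 = -9/2)
L = -4 (L = -1 - 3 = -4)
Q(K) = -⅘ (Q(K) = (⅕)*(-4) = -⅘)
Q(105) + a(106) = -⅘ - 9/2 = -53/10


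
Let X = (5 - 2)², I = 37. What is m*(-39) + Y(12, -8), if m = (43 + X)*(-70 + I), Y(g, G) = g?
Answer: 66936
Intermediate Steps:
X = 9 (X = 3² = 9)
m = -1716 (m = (43 + 9)*(-70 + 37) = 52*(-33) = -1716)
m*(-39) + Y(12, -8) = -1716*(-39) + 12 = 66924 + 12 = 66936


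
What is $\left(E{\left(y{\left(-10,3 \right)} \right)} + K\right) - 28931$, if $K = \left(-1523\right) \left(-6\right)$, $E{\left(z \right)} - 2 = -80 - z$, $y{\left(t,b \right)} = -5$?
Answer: $-19866$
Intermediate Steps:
$E{\left(z \right)} = -78 - z$ ($E{\left(z \right)} = 2 - \left(80 + z\right) = -78 - z$)
$K = 9138$
$\left(E{\left(y{\left(-10,3 \right)} \right)} + K\right) - 28931 = \left(\left(-78 - -5\right) + 9138\right) - 28931 = \left(\left(-78 + 5\right) + 9138\right) - 28931 = \left(-73 + 9138\right) - 28931 = 9065 - 28931 = -19866$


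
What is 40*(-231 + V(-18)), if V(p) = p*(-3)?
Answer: -7080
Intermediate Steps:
V(p) = -3*p
40*(-231 + V(-18)) = 40*(-231 - 3*(-18)) = 40*(-231 + 54) = 40*(-177) = -7080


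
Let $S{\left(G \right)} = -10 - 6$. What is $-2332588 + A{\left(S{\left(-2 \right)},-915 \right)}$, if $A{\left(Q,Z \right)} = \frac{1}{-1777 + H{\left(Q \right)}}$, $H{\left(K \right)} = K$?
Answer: $- \frac{4182330285}{1793} \approx -2.3326 \cdot 10^{6}$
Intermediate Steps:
$S{\left(G \right)} = -16$
$A{\left(Q,Z \right)} = \frac{1}{-1777 + Q}$
$-2332588 + A{\left(S{\left(-2 \right)},-915 \right)} = -2332588 + \frac{1}{-1777 - 16} = -2332588 + \frac{1}{-1793} = -2332588 - \frac{1}{1793} = - \frac{4182330285}{1793}$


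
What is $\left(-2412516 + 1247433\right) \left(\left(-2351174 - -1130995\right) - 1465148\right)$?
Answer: $3128628837141$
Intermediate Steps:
$\left(-2412516 + 1247433\right) \left(\left(-2351174 - -1130995\right) - 1465148\right) = - 1165083 \left(\left(-2351174 + 1130995\right) - 1465148\right) = - 1165083 \left(-1220179 - 1465148\right) = \left(-1165083\right) \left(-2685327\right) = 3128628837141$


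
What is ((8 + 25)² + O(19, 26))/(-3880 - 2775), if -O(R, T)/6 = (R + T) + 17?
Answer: -717/6655 ≈ -0.10774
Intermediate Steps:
O(R, T) = -102 - 6*R - 6*T (O(R, T) = -6*((R + T) + 17) = -6*(17 + R + T) = -102 - 6*R - 6*T)
((8 + 25)² + O(19, 26))/(-3880 - 2775) = ((8 + 25)² + (-102 - 6*19 - 6*26))/(-3880 - 2775) = (33² + (-102 - 114 - 156))/(-6655) = (1089 - 372)*(-1/6655) = 717*(-1/6655) = -717/6655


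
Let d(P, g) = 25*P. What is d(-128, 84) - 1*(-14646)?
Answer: 11446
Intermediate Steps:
d(-128, 84) - 1*(-14646) = 25*(-128) - 1*(-14646) = -3200 + 14646 = 11446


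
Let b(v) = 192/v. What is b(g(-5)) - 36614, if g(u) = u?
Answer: -183262/5 ≈ -36652.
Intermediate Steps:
b(g(-5)) - 36614 = 192/(-5) - 36614 = 192*(-⅕) - 36614 = -192/5 - 36614 = -183262/5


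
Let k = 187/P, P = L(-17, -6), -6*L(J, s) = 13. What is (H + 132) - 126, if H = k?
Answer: -1044/13 ≈ -80.308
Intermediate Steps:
L(J, s) = -13/6 (L(J, s) = -⅙*13 = -13/6)
P = -13/6 ≈ -2.1667
k = -1122/13 (k = 187/(-13/6) = 187*(-6/13) = -1122/13 ≈ -86.308)
H = -1122/13 ≈ -86.308
(H + 132) - 126 = (-1122/13 + 132) - 126 = 594/13 - 126 = -1044/13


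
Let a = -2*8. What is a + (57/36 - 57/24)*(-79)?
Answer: 1117/24 ≈ 46.542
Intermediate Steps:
a = -16
a + (57/36 - 57/24)*(-79) = -16 + (57/36 - 57/24)*(-79) = -16 + (57*(1/36) - 57*1/24)*(-79) = -16 + (19/12 - 19/8)*(-79) = -16 - 19/24*(-79) = -16 + 1501/24 = 1117/24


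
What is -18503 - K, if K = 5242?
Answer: -23745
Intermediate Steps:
-18503 - K = -18503 - 1*5242 = -18503 - 5242 = -23745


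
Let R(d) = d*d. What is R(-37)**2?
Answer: 1874161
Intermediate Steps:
R(d) = d**2
R(-37)**2 = ((-37)**2)**2 = 1369**2 = 1874161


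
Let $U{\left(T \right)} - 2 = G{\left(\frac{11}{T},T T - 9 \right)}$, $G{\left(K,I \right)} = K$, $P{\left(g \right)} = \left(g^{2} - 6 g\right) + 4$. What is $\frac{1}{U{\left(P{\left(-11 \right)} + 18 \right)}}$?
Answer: $\frac{19}{39} \approx 0.48718$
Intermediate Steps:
$P{\left(g \right)} = 4 + g^{2} - 6 g$
$U{\left(T \right)} = 2 + \frac{11}{T}$
$\frac{1}{U{\left(P{\left(-11 \right)} + 18 \right)}} = \frac{1}{2 + \frac{11}{\left(4 + \left(-11\right)^{2} - -66\right) + 18}} = \frac{1}{2 + \frac{11}{\left(4 + 121 + 66\right) + 18}} = \frac{1}{2 + \frac{11}{191 + 18}} = \frac{1}{2 + \frac{11}{209}} = \frac{1}{2 + 11 \cdot \frac{1}{209}} = \frac{1}{2 + \frac{1}{19}} = \frac{1}{\frac{39}{19}} = \frac{19}{39}$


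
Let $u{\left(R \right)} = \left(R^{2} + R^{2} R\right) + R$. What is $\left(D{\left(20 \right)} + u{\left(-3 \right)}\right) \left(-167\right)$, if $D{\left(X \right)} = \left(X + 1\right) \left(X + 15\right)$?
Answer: $-119238$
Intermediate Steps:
$D{\left(X \right)} = \left(1 + X\right) \left(15 + X\right)$
$u{\left(R \right)} = R + R^{2} + R^{3}$ ($u{\left(R \right)} = \left(R^{2} + R^{3}\right) + R = R + R^{2} + R^{3}$)
$\left(D{\left(20 \right)} + u{\left(-3 \right)}\right) \left(-167\right) = \left(\left(15 + 20^{2} + 16 \cdot 20\right) - 3 \left(1 - 3 + \left(-3\right)^{2}\right)\right) \left(-167\right) = \left(\left(15 + 400 + 320\right) - 3 \left(1 - 3 + 9\right)\right) \left(-167\right) = \left(735 - 21\right) \left(-167\right) = 714 \left(-167\right) = -119238$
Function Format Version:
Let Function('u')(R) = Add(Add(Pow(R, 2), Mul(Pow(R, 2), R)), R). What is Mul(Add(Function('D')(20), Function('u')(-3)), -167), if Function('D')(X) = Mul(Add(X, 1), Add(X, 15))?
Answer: -119238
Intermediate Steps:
Function('D')(X) = Mul(Add(1, X), Add(15, X))
Function('u')(R) = Add(R, Pow(R, 2), Pow(R, 3)) (Function('u')(R) = Add(Add(Pow(R, 2), Pow(R, 3)), R) = Add(R, Pow(R, 2), Pow(R, 3)))
Mul(Add(Function('D')(20), Function('u')(-3)), -167) = Mul(Add(Add(15, Pow(20, 2), Mul(16, 20)), Mul(-3, Add(1, -3, Pow(-3, 2)))), -167) = Mul(Add(Add(15, 400, 320), Mul(-3, Add(1, -3, 9))), -167) = Mul(Add(735, Mul(-3, 7)), -167) = Mul(Add(735, -21), -167) = Mul(714, -167) = -119238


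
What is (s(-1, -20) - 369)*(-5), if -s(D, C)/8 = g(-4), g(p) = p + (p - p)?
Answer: 1685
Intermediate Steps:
g(p) = p (g(p) = p + 0 = p)
s(D, C) = 32 (s(D, C) = -8*(-4) = 32)
(s(-1, -20) - 369)*(-5) = (32 - 369)*(-5) = -337*(-5) = 1685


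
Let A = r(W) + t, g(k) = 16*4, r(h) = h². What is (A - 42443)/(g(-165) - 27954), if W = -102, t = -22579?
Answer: 27309/13945 ≈ 1.9583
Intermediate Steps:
g(k) = 64
A = -12175 (A = (-102)² - 22579 = 10404 - 22579 = -12175)
(A - 42443)/(g(-165) - 27954) = (-12175 - 42443)/(64 - 27954) = -54618/(-27890) = -54618*(-1/27890) = 27309/13945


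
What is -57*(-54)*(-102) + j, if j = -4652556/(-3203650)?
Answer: -502900243422/1601825 ≈ -3.1395e+5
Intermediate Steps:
j = 2326278/1601825 (j = -4652556*(-1/3203650) = 2326278/1601825 ≈ 1.4523)
-57*(-54)*(-102) + j = -57*(-54)*(-102) + 2326278/1601825 = 3078*(-102) + 2326278/1601825 = -313956 + 2326278/1601825 = -502900243422/1601825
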